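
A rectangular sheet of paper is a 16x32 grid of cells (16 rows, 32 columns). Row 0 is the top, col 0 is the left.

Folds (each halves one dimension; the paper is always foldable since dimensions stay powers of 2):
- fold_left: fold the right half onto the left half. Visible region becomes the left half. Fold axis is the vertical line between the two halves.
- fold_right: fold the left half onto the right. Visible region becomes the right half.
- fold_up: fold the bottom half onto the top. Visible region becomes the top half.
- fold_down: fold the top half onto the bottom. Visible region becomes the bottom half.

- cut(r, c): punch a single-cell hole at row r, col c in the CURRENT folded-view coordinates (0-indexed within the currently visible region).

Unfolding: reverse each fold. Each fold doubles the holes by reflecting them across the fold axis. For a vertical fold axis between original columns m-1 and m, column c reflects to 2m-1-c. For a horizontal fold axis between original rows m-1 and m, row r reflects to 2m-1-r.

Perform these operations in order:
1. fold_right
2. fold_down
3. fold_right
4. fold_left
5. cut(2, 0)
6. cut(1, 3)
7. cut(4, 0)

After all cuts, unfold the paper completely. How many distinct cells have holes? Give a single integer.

Answer: 48

Derivation:
Op 1 fold_right: fold axis v@16; visible region now rows[0,16) x cols[16,32) = 16x16
Op 2 fold_down: fold axis h@8; visible region now rows[8,16) x cols[16,32) = 8x16
Op 3 fold_right: fold axis v@24; visible region now rows[8,16) x cols[24,32) = 8x8
Op 4 fold_left: fold axis v@28; visible region now rows[8,16) x cols[24,28) = 8x4
Op 5 cut(2, 0): punch at orig (10,24); cuts so far [(10, 24)]; region rows[8,16) x cols[24,28) = 8x4
Op 6 cut(1, 3): punch at orig (9,27); cuts so far [(9, 27), (10, 24)]; region rows[8,16) x cols[24,28) = 8x4
Op 7 cut(4, 0): punch at orig (12,24); cuts so far [(9, 27), (10, 24), (12, 24)]; region rows[8,16) x cols[24,28) = 8x4
Unfold 1 (reflect across v@28): 6 holes -> [(9, 27), (9, 28), (10, 24), (10, 31), (12, 24), (12, 31)]
Unfold 2 (reflect across v@24): 12 holes -> [(9, 19), (9, 20), (9, 27), (9, 28), (10, 16), (10, 23), (10, 24), (10, 31), (12, 16), (12, 23), (12, 24), (12, 31)]
Unfold 3 (reflect across h@8): 24 holes -> [(3, 16), (3, 23), (3, 24), (3, 31), (5, 16), (5, 23), (5, 24), (5, 31), (6, 19), (6, 20), (6, 27), (6, 28), (9, 19), (9, 20), (9, 27), (9, 28), (10, 16), (10, 23), (10, 24), (10, 31), (12, 16), (12, 23), (12, 24), (12, 31)]
Unfold 4 (reflect across v@16): 48 holes -> [(3, 0), (3, 7), (3, 8), (3, 15), (3, 16), (3, 23), (3, 24), (3, 31), (5, 0), (5, 7), (5, 8), (5, 15), (5, 16), (5, 23), (5, 24), (5, 31), (6, 3), (6, 4), (6, 11), (6, 12), (6, 19), (6, 20), (6, 27), (6, 28), (9, 3), (9, 4), (9, 11), (9, 12), (9, 19), (9, 20), (9, 27), (9, 28), (10, 0), (10, 7), (10, 8), (10, 15), (10, 16), (10, 23), (10, 24), (10, 31), (12, 0), (12, 7), (12, 8), (12, 15), (12, 16), (12, 23), (12, 24), (12, 31)]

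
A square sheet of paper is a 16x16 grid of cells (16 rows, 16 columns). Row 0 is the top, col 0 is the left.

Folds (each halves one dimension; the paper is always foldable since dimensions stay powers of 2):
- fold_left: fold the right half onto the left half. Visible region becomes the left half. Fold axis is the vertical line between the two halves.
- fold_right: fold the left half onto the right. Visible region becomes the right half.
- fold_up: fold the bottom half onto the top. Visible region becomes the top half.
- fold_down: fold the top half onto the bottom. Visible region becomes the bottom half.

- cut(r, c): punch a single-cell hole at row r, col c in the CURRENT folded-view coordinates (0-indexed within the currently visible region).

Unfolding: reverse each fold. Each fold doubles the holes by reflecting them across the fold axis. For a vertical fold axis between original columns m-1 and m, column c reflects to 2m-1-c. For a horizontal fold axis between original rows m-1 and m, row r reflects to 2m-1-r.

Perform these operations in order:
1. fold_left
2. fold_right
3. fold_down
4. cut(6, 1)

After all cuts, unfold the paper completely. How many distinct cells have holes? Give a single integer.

Op 1 fold_left: fold axis v@8; visible region now rows[0,16) x cols[0,8) = 16x8
Op 2 fold_right: fold axis v@4; visible region now rows[0,16) x cols[4,8) = 16x4
Op 3 fold_down: fold axis h@8; visible region now rows[8,16) x cols[4,8) = 8x4
Op 4 cut(6, 1): punch at orig (14,5); cuts so far [(14, 5)]; region rows[8,16) x cols[4,8) = 8x4
Unfold 1 (reflect across h@8): 2 holes -> [(1, 5), (14, 5)]
Unfold 2 (reflect across v@4): 4 holes -> [(1, 2), (1, 5), (14, 2), (14, 5)]
Unfold 3 (reflect across v@8): 8 holes -> [(1, 2), (1, 5), (1, 10), (1, 13), (14, 2), (14, 5), (14, 10), (14, 13)]

Answer: 8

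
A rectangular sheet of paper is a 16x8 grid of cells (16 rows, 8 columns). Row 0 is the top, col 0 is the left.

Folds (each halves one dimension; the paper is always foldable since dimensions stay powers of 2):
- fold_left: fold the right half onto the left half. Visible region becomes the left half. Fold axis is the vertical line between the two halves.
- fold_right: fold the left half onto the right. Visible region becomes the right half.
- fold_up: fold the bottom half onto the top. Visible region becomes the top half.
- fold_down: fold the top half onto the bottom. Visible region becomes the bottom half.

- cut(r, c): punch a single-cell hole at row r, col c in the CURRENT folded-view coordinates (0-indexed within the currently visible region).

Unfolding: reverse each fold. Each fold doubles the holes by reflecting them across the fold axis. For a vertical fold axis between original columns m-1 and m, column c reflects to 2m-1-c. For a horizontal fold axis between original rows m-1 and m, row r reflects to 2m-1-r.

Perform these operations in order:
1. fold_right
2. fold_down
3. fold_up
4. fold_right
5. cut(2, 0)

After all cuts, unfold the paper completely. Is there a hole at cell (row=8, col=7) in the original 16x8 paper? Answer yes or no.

Answer: no

Derivation:
Op 1 fold_right: fold axis v@4; visible region now rows[0,16) x cols[4,8) = 16x4
Op 2 fold_down: fold axis h@8; visible region now rows[8,16) x cols[4,8) = 8x4
Op 3 fold_up: fold axis h@12; visible region now rows[8,12) x cols[4,8) = 4x4
Op 4 fold_right: fold axis v@6; visible region now rows[8,12) x cols[6,8) = 4x2
Op 5 cut(2, 0): punch at orig (10,6); cuts so far [(10, 6)]; region rows[8,12) x cols[6,8) = 4x2
Unfold 1 (reflect across v@6): 2 holes -> [(10, 5), (10, 6)]
Unfold 2 (reflect across h@12): 4 holes -> [(10, 5), (10, 6), (13, 5), (13, 6)]
Unfold 3 (reflect across h@8): 8 holes -> [(2, 5), (2, 6), (5, 5), (5, 6), (10, 5), (10, 6), (13, 5), (13, 6)]
Unfold 4 (reflect across v@4): 16 holes -> [(2, 1), (2, 2), (2, 5), (2, 6), (5, 1), (5, 2), (5, 5), (5, 6), (10, 1), (10, 2), (10, 5), (10, 6), (13, 1), (13, 2), (13, 5), (13, 6)]
Holes: [(2, 1), (2, 2), (2, 5), (2, 6), (5, 1), (5, 2), (5, 5), (5, 6), (10, 1), (10, 2), (10, 5), (10, 6), (13, 1), (13, 2), (13, 5), (13, 6)]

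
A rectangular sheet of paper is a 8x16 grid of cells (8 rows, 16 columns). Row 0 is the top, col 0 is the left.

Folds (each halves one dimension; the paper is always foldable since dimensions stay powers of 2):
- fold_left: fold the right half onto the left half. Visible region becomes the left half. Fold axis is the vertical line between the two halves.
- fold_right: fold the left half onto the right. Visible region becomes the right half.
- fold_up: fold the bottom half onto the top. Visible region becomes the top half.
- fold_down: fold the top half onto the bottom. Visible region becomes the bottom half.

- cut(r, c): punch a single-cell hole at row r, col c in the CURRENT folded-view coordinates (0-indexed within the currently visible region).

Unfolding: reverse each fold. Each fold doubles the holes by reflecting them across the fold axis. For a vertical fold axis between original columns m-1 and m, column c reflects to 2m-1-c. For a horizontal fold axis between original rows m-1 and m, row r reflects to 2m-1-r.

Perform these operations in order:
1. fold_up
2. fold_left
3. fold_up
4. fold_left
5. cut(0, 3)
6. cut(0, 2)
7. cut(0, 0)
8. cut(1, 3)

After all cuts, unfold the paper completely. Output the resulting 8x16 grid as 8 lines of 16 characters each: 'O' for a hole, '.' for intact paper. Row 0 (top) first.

Op 1 fold_up: fold axis h@4; visible region now rows[0,4) x cols[0,16) = 4x16
Op 2 fold_left: fold axis v@8; visible region now rows[0,4) x cols[0,8) = 4x8
Op 3 fold_up: fold axis h@2; visible region now rows[0,2) x cols[0,8) = 2x8
Op 4 fold_left: fold axis v@4; visible region now rows[0,2) x cols[0,4) = 2x4
Op 5 cut(0, 3): punch at orig (0,3); cuts so far [(0, 3)]; region rows[0,2) x cols[0,4) = 2x4
Op 6 cut(0, 2): punch at orig (0,2); cuts so far [(0, 2), (0, 3)]; region rows[0,2) x cols[0,4) = 2x4
Op 7 cut(0, 0): punch at orig (0,0); cuts so far [(0, 0), (0, 2), (0, 3)]; region rows[0,2) x cols[0,4) = 2x4
Op 8 cut(1, 3): punch at orig (1,3); cuts so far [(0, 0), (0, 2), (0, 3), (1, 3)]; region rows[0,2) x cols[0,4) = 2x4
Unfold 1 (reflect across v@4): 8 holes -> [(0, 0), (0, 2), (0, 3), (0, 4), (0, 5), (0, 7), (1, 3), (1, 4)]
Unfold 2 (reflect across h@2): 16 holes -> [(0, 0), (0, 2), (0, 3), (0, 4), (0, 5), (0, 7), (1, 3), (1, 4), (2, 3), (2, 4), (3, 0), (3, 2), (3, 3), (3, 4), (3, 5), (3, 7)]
Unfold 3 (reflect across v@8): 32 holes -> [(0, 0), (0, 2), (0, 3), (0, 4), (0, 5), (0, 7), (0, 8), (0, 10), (0, 11), (0, 12), (0, 13), (0, 15), (1, 3), (1, 4), (1, 11), (1, 12), (2, 3), (2, 4), (2, 11), (2, 12), (3, 0), (3, 2), (3, 3), (3, 4), (3, 5), (3, 7), (3, 8), (3, 10), (3, 11), (3, 12), (3, 13), (3, 15)]
Unfold 4 (reflect across h@4): 64 holes -> [(0, 0), (0, 2), (0, 3), (0, 4), (0, 5), (0, 7), (0, 8), (0, 10), (0, 11), (0, 12), (0, 13), (0, 15), (1, 3), (1, 4), (1, 11), (1, 12), (2, 3), (2, 4), (2, 11), (2, 12), (3, 0), (3, 2), (3, 3), (3, 4), (3, 5), (3, 7), (3, 8), (3, 10), (3, 11), (3, 12), (3, 13), (3, 15), (4, 0), (4, 2), (4, 3), (4, 4), (4, 5), (4, 7), (4, 8), (4, 10), (4, 11), (4, 12), (4, 13), (4, 15), (5, 3), (5, 4), (5, 11), (5, 12), (6, 3), (6, 4), (6, 11), (6, 12), (7, 0), (7, 2), (7, 3), (7, 4), (7, 5), (7, 7), (7, 8), (7, 10), (7, 11), (7, 12), (7, 13), (7, 15)]

Answer: O.OOOO.OO.OOOO.O
...OO......OO...
...OO......OO...
O.OOOO.OO.OOOO.O
O.OOOO.OO.OOOO.O
...OO......OO...
...OO......OO...
O.OOOO.OO.OOOO.O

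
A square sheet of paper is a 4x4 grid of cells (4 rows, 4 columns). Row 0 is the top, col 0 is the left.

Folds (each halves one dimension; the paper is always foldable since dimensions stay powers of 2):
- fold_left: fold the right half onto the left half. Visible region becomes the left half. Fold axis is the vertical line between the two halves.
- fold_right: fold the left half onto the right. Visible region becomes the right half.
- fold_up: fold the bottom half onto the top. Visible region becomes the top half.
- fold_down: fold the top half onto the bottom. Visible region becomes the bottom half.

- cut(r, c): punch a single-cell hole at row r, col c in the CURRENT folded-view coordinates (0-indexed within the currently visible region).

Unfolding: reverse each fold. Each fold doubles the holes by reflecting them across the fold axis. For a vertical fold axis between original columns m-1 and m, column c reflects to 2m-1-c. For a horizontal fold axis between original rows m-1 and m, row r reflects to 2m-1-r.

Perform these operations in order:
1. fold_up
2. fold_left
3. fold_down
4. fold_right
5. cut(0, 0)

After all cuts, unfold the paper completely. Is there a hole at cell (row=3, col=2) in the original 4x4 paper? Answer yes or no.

Answer: yes

Derivation:
Op 1 fold_up: fold axis h@2; visible region now rows[0,2) x cols[0,4) = 2x4
Op 2 fold_left: fold axis v@2; visible region now rows[0,2) x cols[0,2) = 2x2
Op 3 fold_down: fold axis h@1; visible region now rows[1,2) x cols[0,2) = 1x2
Op 4 fold_right: fold axis v@1; visible region now rows[1,2) x cols[1,2) = 1x1
Op 5 cut(0, 0): punch at orig (1,1); cuts so far [(1, 1)]; region rows[1,2) x cols[1,2) = 1x1
Unfold 1 (reflect across v@1): 2 holes -> [(1, 0), (1, 1)]
Unfold 2 (reflect across h@1): 4 holes -> [(0, 0), (0, 1), (1, 0), (1, 1)]
Unfold 3 (reflect across v@2): 8 holes -> [(0, 0), (0, 1), (0, 2), (0, 3), (1, 0), (1, 1), (1, 2), (1, 3)]
Unfold 4 (reflect across h@2): 16 holes -> [(0, 0), (0, 1), (0, 2), (0, 3), (1, 0), (1, 1), (1, 2), (1, 3), (2, 0), (2, 1), (2, 2), (2, 3), (3, 0), (3, 1), (3, 2), (3, 3)]
Holes: [(0, 0), (0, 1), (0, 2), (0, 3), (1, 0), (1, 1), (1, 2), (1, 3), (2, 0), (2, 1), (2, 2), (2, 3), (3, 0), (3, 1), (3, 2), (3, 3)]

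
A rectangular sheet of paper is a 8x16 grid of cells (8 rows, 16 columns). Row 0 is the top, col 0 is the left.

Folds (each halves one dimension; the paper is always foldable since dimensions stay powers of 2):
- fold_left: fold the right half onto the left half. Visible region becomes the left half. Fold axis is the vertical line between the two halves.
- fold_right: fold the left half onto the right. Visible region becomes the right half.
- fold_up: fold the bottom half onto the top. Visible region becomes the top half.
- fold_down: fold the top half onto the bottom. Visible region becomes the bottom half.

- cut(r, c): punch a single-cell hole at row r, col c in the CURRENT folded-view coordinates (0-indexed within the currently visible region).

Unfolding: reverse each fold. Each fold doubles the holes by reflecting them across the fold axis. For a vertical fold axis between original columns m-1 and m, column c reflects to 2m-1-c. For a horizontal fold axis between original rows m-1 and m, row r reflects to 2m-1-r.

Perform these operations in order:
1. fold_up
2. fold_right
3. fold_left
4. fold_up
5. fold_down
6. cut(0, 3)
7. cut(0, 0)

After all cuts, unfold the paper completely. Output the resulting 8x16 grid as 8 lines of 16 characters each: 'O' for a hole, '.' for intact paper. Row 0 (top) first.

Op 1 fold_up: fold axis h@4; visible region now rows[0,4) x cols[0,16) = 4x16
Op 2 fold_right: fold axis v@8; visible region now rows[0,4) x cols[8,16) = 4x8
Op 3 fold_left: fold axis v@12; visible region now rows[0,4) x cols[8,12) = 4x4
Op 4 fold_up: fold axis h@2; visible region now rows[0,2) x cols[8,12) = 2x4
Op 5 fold_down: fold axis h@1; visible region now rows[1,2) x cols[8,12) = 1x4
Op 6 cut(0, 3): punch at orig (1,11); cuts so far [(1, 11)]; region rows[1,2) x cols[8,12) = 1x4
Op 7 cut(0, 0): punch at orig (1,8); cuts so far [(1, 8), (1, 11)]; region rows[1,2) x cols[8,12) = 1x4
Unfold 1 (reflect across h@1): 4 holes -> [(0, 8), (0, 11), (1, 8), (1, 11)]
Unfold 2 (reflect across h@2): 8 holes -> [(0, 8), (0, 11), (1, 8), (1, 11), (2, 8), (2, 11), (3, 8), (3, 11)]
Unfold 3 (reflect across v@12): 16 holes -> [(0, 8), (0, 11), (0, 12), (0, 15), (1, 8), (1, 11), (1, 12), (1, 15), (2, 8), (2, 11), (2, 12), (2, 15), (3, 8), (3, 11), (3, 12), (3, 15)]
Unfold 4 (reflect across v@8): 32 holes -> [(0, 0), (0, 3), (0, 4), (0, 7), (0, 8), (0, 11), (0, 12), (0, 15), (1, 0), (1, 3), (1, 4), (1, 7), (1, 8), (1, 11), (1, 12), (1, 15), (2, 0), (2, 3), (2, 4), (2, 7), (2, 8), (2, 11), (2, 12), (2, 15), (3, 0), (3, 3), (3, 4), (3, 7), (3, 8), (3, 11), (3, 12), (3, 15)]
Unfold 5 (reflect across h@4): 64 holes -> [(0, 0), (0, 3), (0, 4), (0, 7), (0, 8), (0, 11), (0, 12), (0, 15), (1, 0), (1, 3), (1, 4), (1, 7), (1, 8), (1, 11), (1, 12), (1, 15), (2, 0), (2, 3), (2, 4), (2, 7), (2, 8), (2, 11), (2, 12), (2, 15), (3, 0), (3, 3), (3, 4), (3, 7), (3, 8), (3, 11), (3, 12), (3, 15), (4, 0), (4, 3), (4, 4), (4, 7), (4, 8), (4, 11), (4, 12), (4, 15), (5, 0), (5, 3), (5, 4), (5, 7), (5, 8), (5, 11), (5, 12), (5, 15), (6, 0), (6, 3), (6, 4), (6, 7), (6, 8), (6, 11), (6, 12), (6, 15), (7, 0), (7, 3), (7, 4), (7, 7), (7, 8), (7, 11), (7, 12), (7, 15)]

Answer: O..OO..OO..OO..O
O..OO..OO..OO..O
O..OO..OO..OO..O
O..OO..OO..OO..O
O..OO..OO..OO..O
O..OO..OO..OO..O
O..OO..OO..OO..O
O..OO..OO..OO..O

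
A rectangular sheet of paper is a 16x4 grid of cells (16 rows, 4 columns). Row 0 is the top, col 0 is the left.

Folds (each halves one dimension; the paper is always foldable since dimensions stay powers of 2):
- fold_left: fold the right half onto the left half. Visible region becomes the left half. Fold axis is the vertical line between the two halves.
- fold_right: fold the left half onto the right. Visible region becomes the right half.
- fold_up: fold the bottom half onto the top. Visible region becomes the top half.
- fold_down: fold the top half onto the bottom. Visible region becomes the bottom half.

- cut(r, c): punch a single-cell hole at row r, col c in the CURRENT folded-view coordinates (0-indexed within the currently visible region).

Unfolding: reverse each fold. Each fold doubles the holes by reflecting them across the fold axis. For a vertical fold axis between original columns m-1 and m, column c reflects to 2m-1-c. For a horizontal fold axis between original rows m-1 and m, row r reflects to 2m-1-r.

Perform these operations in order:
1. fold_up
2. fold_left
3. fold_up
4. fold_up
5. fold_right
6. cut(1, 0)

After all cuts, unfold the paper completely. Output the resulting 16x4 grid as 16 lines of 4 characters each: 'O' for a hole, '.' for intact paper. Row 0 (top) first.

Op 1 fold_up: fold axis h@8; visible region now rows[0,8) x cols[0,4) = 8x4
Op 2 fold_left: fold axis v@2; visible region now rows[0,8) x cols[0,2) = 8x2
Op 3 fold_up: fold axis h@4; visible region now rows[0,4) x cols[0,2) = 4x2
Op 4 fold_up: fold axis h@2; visible region now rows[0,2) x cols[0,2) = 2x2
Op 5 fold_right: fold axis v@1; visible region now rows[0,2) x cols[1,2) = 2x1
Op 6 cut(1, 0): punch at orig (1,1); cuts so far [(1, 1)]; region rows[0,2) x cols[1,2) = 2x1
Unfold 1 (reflect across v@1): 2 holes -> [(1, 0), (1, 1)]
Unfold 2 (reflect across h@2): 4 holes -> [(1, 0), (1, 1), (2, 0), (2, 1)]
Unfold 3 (reflect across h@4): 8 holes -> [(1, 0), (1, 1), (2, 0), (2, 1), (5, 0), (5, 1), (6, 0), (6, 1)]
Unfold 4 (reflect across v@2): 16 holes -> [(1, 0), (1, 1), (1, 2), (1, 3), (2, 0), (2, 1), (2, 2), (2, 3), (5, 0), (5, 1), (5, 2), (5, 3), (6, 0), (6, 1), (6, 2), (6, 3)]
Unfold 5 (reflect across h@8): 32 holes -> [(1, 0), (1, 1), (1, 2), (1, 3), (2, 0), (2, 1), (2, 2), (2, 3), (5, 0), (5, 1), (5, 2), (5, 3), (6, 0), (6, 1), (6, 2), (6, 3), (9, 0), (9, 1), (9, 2), (9, 3), (10, 0), (10, 1), (10, 2), (10, 3), (13, 0), (13, 1), (13, 2), (13, 3), (14, 0), (14, 1), (14, 2), (14, 3)]

Answer: ....
OOOO
OOOO
....
....
OOOO
OOOO
....
....
OOOO
OOOO
....
....
OOOO
OOOO
....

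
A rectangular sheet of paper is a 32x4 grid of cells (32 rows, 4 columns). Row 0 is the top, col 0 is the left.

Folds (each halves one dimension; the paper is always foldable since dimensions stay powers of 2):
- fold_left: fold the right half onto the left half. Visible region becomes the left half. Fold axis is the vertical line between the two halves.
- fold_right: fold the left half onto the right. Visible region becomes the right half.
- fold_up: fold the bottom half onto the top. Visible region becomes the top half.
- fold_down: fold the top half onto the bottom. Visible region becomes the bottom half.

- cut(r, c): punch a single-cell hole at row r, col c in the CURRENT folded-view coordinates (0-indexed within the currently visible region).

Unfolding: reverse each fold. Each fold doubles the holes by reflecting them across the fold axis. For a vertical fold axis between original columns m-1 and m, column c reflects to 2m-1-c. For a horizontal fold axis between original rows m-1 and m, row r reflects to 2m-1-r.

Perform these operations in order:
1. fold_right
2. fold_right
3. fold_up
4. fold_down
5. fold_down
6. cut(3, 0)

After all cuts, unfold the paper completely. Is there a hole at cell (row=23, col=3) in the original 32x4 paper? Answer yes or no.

Op 1 fold_right: fold axis v@2; visible region now rows[0,32) x cols[2,4) = 32x2
Op 2 fold_right: fold axis v@3; visible region now rows[0,32) x cols[3,4) = 32x1
Op 3 fold_up: fold axis h@16; visible region now rows[0,16) x cols[3,4) = 16x1
Op 4 fold_down: fold axis h@8; visible region now rows[8,16) x cols[3,4) = 8x1
Op 5 fold_down: fold axis h@12; visible region now rows[12,16) x cols[3,4) = 4x1
Op 6 cut(3, 0): punch at orig (15,3); cuts so far [(15, 3)]; region rows[12,16) x cols[3,4) = 4x1
Unfold 1 (reflect across h@12): 2 holes -> [(8, 3), (15, 3)]
Unfold 2 (reflect across h@8): 4 holes -> [(0, 3), (7, 3), (8, 3), (15, 3)]
Unfold 3 (reflect across h@16): 8 holes -> [(0, 3), (7, 3), (8, 3), (15, 3), (16, 3), (23, 3), (24, 3), (31, 3)]
Unfold 4 (reflect across v@3): 16 holes -> [(0, 2), (0, 3), (7, 2), (7, 3), (8, 2), (8, 3), (15, 2), (15, 3), (16, 2), (16, 3), (23, 2), (23, 3), (24, 2), (24, 3), (31, 2), (31, 3)]
Unfold 5 (reflect across v@2): 32 holes -> [(0, 0), (0, 1), (0, 2), (0, 3), (7, 0), (7, 1), (7, 2), (7, 3), (8, 0), (8, 1), (8, 2), (8, 3), (15, 0), (15, 1), (15, 2), (15, 3), (16, 0), (16, 1), (16, 2), (16, 3), (23, 0), (23, 1), (23, 2), (23, 3), (24, 0), (24, 1), (24, 2), (24, 3), (31, 0), (31, 1), (31, 2), (31, 3)]
Holes: [(0, 0), (0, 1), (0, 2), (0, 3), (7, 0), (7, 1), (7, 2), (7, 3), (8, 0), (8, 1), (8, 2), (8, 3), (15, 0), (15, 1), (15, 2), (15, 3), (16, 0), (16, 1), (16, 2), (16, 3), (23, 0), (23, 1), (23, 2), (23, 3), (24, 0), (24, 1), (24, 2), (24, 3), (31, 0), (31, 1), (31, 2), (31, 3)]

Answer: yes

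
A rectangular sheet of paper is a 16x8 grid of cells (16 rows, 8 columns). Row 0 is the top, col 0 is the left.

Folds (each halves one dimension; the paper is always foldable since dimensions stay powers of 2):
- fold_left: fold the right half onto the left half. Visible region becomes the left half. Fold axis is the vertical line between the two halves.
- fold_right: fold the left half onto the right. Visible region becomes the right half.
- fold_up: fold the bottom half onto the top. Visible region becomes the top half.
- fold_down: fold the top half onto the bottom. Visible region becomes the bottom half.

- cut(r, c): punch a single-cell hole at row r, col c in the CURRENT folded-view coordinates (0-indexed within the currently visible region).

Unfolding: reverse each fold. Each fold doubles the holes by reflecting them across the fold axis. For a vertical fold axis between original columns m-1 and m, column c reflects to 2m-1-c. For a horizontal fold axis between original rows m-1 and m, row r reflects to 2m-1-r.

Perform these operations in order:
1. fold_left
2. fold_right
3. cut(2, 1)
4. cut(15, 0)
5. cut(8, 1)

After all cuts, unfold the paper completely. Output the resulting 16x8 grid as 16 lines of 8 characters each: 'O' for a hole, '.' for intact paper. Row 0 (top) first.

Op 1 fold_left: fold axis v@4; visible region now rows[0,16) x cols[0,4) = 16x4
Op 2 fold_right: fold axis v@2; visible region now rows[0,16) x cols[2,4) = 16x2
Op 3 cut(2, 1): punch at orig (2,3); cuts so far [(2, 3)]; region rows[0,16) x cols[2,4) = 16x2
Op 4 cut(15, 0): punch at orig (15,2); cuts so far [(2, 3), (15, 2)]; region rows[0,16) x cols[2,4) = 16x2
Op 5 cut(8, 1): punch at orig (8,3); cuts so far [(2, 3), (8, 3), (15, 2)]; region rows[0,16) x cols[2,4) = 16x2
Unfold 1 (reflect across v@2): 6 holes -> [(2, 0), (2, 3), (8, 0), (8, 3), (15, 1), (15, 2)]
Unfold 2 (reflect across v@4): 12 holes -> [(2, 0), (2, 3), (2, 4), (2, 7), (8, 0), (8, 3), (8, 4), (8, 7), (15, 1), (15, 2), (15, 5), (15, 6)]

Answer: ........
........
O..OO..O
........
........
........
........
........
O..OO..O
........
........
........
........
........
........
.OO..OO.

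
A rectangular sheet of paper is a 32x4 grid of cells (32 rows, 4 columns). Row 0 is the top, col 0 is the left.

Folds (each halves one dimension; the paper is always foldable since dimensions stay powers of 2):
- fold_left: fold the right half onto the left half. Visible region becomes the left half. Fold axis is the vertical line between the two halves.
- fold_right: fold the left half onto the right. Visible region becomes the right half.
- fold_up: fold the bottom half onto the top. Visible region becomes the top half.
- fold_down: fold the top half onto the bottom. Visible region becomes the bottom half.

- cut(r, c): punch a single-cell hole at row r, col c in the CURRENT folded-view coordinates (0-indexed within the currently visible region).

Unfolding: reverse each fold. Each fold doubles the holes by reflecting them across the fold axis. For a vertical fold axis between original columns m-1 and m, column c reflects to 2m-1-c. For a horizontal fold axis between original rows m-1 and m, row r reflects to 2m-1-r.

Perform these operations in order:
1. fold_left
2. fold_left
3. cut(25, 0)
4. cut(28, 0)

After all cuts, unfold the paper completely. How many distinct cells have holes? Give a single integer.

Answer: 8

Derivation:
Op 1 fold_left: fold axis v@2; visible region now rows[0,32) x cols[0,2) = 32x2
Op 2 fold_left: fold axis v@1; visible region now rows[0,32) x cols[0,1) = 32x1
Op 3 cut(25, 0): punch at orig (25,0); cuts so far [(25, 0)]; region rows[0,32) x cols[0,1) = 32x1
Op 4 cut(28, 0): punch at orig (28,0); cuts so far [(25, 0), (28, 0)]; region rows[0,32) x cols[0,1) = 32x1
Unfold 1 (reflect across v@1): 4 holes -> [(25, 0), (25, 1), (28, 0), (28, 1)]
Unfold 2 (reflect across v@2): 8 holes -> [(25, 0), (25, 1), (25, 2), (25, 3), (28, 0), (28, 1), (28, 2), (28, 3)]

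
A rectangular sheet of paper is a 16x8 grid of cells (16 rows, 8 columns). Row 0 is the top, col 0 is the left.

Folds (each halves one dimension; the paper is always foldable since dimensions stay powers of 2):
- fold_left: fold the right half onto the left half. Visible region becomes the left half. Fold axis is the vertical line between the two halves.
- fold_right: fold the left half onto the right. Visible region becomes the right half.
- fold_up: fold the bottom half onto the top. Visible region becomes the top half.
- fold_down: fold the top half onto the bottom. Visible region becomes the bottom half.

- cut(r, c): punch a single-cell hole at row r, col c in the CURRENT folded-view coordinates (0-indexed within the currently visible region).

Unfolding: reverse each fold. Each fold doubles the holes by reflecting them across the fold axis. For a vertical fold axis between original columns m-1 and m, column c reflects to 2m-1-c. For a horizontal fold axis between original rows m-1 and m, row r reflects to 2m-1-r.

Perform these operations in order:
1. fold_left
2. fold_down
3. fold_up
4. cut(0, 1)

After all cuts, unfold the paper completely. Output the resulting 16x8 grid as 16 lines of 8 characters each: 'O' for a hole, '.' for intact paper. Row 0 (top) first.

Op 1 fold_left: fold axis v@4; visible region now rows[0,16) x cols[0,4) = 16x4
Op 2 fold_down: fold axis h@8; visible region now rows[8,16) x cols[0,4) = 8x4
Op 3 fold_up: fold axis h@12; visible region now rows[8,12) x cols[0,4) = 4x4
Op 4 cut(0, 1): punch at orig (8,1); cuts so far [(8, 1)]; region rows[8,12) x cols[0,4) = 4x4
Unfold 1 (reflect across h@12): 2 holes -> [(8, 1), (15, 1)]
Unfold 2 (reflect across h@8): 4 holes -> [(0, 1), (7, 1), (8, 1), (15, 1)]
Unfold 3 (reflect across v@4): 8 holes -> [(0, 1), (0, 6), (7, 1), (7, 6), (8, 1), (8, 6), (15, 1), (15, 6)]

Answer: .O....O.
........
........
........
........
........
........
.O....O.
.O....O.
........
........
........
........
........
........
.O....O.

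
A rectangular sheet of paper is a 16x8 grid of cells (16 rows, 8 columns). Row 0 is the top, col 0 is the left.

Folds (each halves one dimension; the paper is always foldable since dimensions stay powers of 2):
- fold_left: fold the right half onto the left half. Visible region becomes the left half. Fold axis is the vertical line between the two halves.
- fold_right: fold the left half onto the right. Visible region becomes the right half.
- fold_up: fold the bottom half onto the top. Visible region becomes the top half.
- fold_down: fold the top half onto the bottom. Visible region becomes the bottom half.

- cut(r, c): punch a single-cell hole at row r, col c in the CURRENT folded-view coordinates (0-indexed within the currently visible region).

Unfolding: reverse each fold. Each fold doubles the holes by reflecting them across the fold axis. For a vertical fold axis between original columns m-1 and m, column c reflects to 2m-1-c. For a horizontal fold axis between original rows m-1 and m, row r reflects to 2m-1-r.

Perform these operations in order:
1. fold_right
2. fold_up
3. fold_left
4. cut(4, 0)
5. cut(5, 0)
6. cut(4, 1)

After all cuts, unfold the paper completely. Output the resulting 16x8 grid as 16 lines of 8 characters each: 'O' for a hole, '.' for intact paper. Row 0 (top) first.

Op 1 fold_right: fold axis v@4; visible region now rows[0,16) x cols[4,8) = 16x4
Op 2 fold_up: fold axis h@8; visible region now rows[0,8) x cols[4,8) = 8x4
Op 3 fold_left: fold axis v@6; visible region now rows[0,8) x cols[4,6) = 8x2
Op 4 cut(4, 0): punch at orig (4,4); cuts so far [(4, 4)]; region rows[0,8) x cols[4,6) = 8x2
Op 5 cut(5, 0): punch at orig (5,4); cuts so far [(4, 4), (5, 4)]; region rows[0,8) x cols[4,6) = 8x2
Op 6 cut(4, 1): punch at orig (4,5); cuts so far [(4, 4), (4, 5), (5, 4)]; region rows[0,8) x cols[4,6) = 8x2
Unfold 1 (reflect across v@6): 6 holes -> [(4, 4), (4, 5), (4, 6), (4, 7), (5, 4), (5, 7)]
Unfold 2 (reflect across h@8): 12 holes -> [(4, 4), (4, 5), (4, 6), (4, 7), (5, 4), (5, 7), (10, 4), (10, 7), (11, 4), (11, 5), (11, 6), (11, 7)]
Unfold 3 (reflect across v@4): 24 holes -> [(4, 0), (4, 1), (4, 2), (4, 3), (4, 4), (4, 5), (4, 6), (4, 7), (5, 0), (5, 3), (5, 4), (5, 7), (10, 0), (10, 3), (10, 4), (10, 7), (11, 0), (11, 1), (11, 2), (11, 3), (11, 4), (11, 5), (11, 6), (11, 7)]

Answer: ........
........
........
........
OOOOOOOO
O..OO..O
........
........
........
........
O..OO..O
OOOOOOOO
........
........
........
........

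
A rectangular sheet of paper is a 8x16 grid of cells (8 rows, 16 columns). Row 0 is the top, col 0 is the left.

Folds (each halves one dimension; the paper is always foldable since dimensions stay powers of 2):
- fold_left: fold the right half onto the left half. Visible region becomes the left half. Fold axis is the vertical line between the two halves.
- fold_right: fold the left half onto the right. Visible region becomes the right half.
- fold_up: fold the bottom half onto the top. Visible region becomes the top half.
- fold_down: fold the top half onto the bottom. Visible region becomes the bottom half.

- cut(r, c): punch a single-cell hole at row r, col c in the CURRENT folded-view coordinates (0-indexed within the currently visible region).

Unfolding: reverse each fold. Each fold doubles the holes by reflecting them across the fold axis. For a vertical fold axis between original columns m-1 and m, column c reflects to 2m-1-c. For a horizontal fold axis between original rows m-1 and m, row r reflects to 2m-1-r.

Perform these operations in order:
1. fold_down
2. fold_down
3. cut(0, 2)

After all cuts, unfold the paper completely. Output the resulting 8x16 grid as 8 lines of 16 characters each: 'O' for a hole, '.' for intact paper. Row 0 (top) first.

Answer: ................
..O.............
..O.............
................
................
..O.............
..O.............
................

Derivation:
Op 1 fold_down: fold axis h@4; visible region now rows[4,8) x cols[0,16) = 4x16
Op 2 fold_down: fold axis h@6; visible region now rows[6,8) x cols[0,16) = 2x16
Op 3 cut(0, 2): punch at orig (6,2); cuts so far [(6, 2)]; region rows[6,8) x cols[0,16) = 2x16
Unfold 1 (reflect across h@6): 2 holes -> [(5, 2), (6, 2)]
Unfold 2 (reflect across h@4): 4 holes -> [(1, 2), (2, 2), (5, 2), (6, 2)]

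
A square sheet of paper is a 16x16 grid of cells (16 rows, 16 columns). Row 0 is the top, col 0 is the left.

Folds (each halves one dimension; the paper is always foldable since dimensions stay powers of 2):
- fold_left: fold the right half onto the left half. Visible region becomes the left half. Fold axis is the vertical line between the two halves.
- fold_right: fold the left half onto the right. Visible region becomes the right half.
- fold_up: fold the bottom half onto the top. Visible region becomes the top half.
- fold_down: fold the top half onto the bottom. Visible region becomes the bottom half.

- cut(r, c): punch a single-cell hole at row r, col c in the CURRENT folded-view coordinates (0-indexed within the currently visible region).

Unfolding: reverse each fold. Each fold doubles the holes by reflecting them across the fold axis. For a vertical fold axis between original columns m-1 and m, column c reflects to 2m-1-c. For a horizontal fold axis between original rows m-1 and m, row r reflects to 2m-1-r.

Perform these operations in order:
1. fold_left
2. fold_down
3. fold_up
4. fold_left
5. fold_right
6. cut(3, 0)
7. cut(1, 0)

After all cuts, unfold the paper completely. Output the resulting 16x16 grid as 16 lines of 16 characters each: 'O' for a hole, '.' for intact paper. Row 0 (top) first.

Op 1 fold_left: fold axis v@8; visible region now rows[0,16) x cols[0,8) = 16x8
Op 2 fold_down: fold axis h@8; visible region now rows[8,16) x cols[0,8) = 8x8
Op 3 fold_up: fold axis h@12; visible region now rows[8,12) x cols[0,8) = 4x8
Op 4 fold_left: fold axis v@4; visible region now rows[8,12) x cols[0,4) = 4x4
Op 5 fold_right: fold axis v@2; visible region now rows[8,12) x cols[2,4) = 4x2
Op 6 cut(3, 0): punch at orig (11,2); cuts so far [(11, 2)]; region rows[8,12) x cols[2,4) = 4x2
Op 7 cut(1, 0): punch at orig (9,2); cuts so far [(9, 2), (11, 2)]; region rows[8,12) x cols[2,4) = 4x2
Unfold 1 (reflect across v@2): 4 holes -> [(9, 1), (9, 2), (11, 1), (11, 2)]
Unfold 2 (reflect across v@4): 8 holes -> [(9, 1), (9, 2), (9, 5), (9, 6), (11, 1), (11, 2), (11, 5), (11, 6)]
Unfold 3 (reflect across h@12): 16 holes -> [(9, 1), (9, 2), (9, 5), (9, 6), (11, 1), (11, 2), (11, 5), (11, 6), (12, 1), (12, 2), (12, 5), (12, 6), (14, 1), (14, 2), (14, 5), (14, 6)]
Unfold 4 (reflect across h@8): 32 holes -> [(1, 1), (1, 2), (1, 5), (1, 6), (3, 1), (3, 2), (3, 5), (3, 6), (4, 1), (4, 2), (4, 5), (4, 6), (6, 1), (6, 2), (6, 5), (6, 6), (9, 1), (9, 2), (9, 5), (9, 6), (11, 1), (11, 2), (11, 5), (11, 6), (12, 1), (12, 2), (12, 5), (12, 6), (14, 1), (14, 2), (14, 5), (14, 6)]
Unfold 5 (reflect across v@8): 64 holes -> [(1, 1), (1, 2), (1, 5), (1, 6), (1, 9), (1, 10), (1, 13), (1, 14), (3, 1), (3, 2), (3, 5), (3, 6), (3, 9), (3, 10), (3, 13), (3, 14), (4, 1), (4, 2), (4, 5), (4, 6), (4, 9), (4, 10), (4, 13), (4, 14), (6, 1), (6, 2), (6, 5), (6, 6), (6, 9), (6, 10), (6, 13), (6, 14), (9, 1), (9, 2), (9, 5), (9, 6), (9, 9), (9, 10), (9, 13), (9, 14), (11, 1), (11, 2), (11, 5), (11, 6), (11, 9), (11, 10), (11, 13), (11, 14), (12, 1), (12, 2), (12, 5), (12, 6), (12, 9), (12, 10), (12, 13), (12, 14), (14, 1), (14, 2), (14, 5), (14, 6), (14, 9), (14, 10), (14, 13), (14, 14)]

Answer: ................
.OO..OO..OO..OO.
................
.OO..OO..OO..OO.
.OO..OO..OO..OO.
................
.OO..OO..OO..OO.
................
................
.OO..OO..OO..OO.
................
.OO..OO..OO..OO.
.OO..OO..OO..OO.
................
.OO..OO..OO..OO.
................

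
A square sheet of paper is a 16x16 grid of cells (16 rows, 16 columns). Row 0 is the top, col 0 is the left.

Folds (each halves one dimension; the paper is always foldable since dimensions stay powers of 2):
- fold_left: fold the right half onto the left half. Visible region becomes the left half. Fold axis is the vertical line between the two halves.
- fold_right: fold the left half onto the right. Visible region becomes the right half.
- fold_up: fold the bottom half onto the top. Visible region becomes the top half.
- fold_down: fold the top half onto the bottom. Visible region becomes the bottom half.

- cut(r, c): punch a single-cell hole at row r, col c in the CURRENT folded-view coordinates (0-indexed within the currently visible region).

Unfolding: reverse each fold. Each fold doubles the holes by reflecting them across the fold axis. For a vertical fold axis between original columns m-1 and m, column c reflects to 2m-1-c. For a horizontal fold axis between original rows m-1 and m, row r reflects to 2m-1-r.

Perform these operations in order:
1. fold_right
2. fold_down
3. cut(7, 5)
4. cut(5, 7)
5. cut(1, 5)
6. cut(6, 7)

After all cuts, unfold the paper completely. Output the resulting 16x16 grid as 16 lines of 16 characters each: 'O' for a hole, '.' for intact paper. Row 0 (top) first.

Answer: ..O..........O..
O..............O
O..............O
................
................
................
..O..........O..
................
................
..O..........O..
................
................
................
O..............O
O..............O
..O..........O..

Derivation:
Op 1 fold_right: fold axis v@8; visible region now rows[0,16) x cols[8,16) = 16x8
Op 2 fold_down: fold axis h@8; visible region now rows[8,16) x cols[8,16) = 8x8
Op 3 cut(7, 5): punch at orig (15,13); cuts so far [(15, 13)]; region rows[8,16) x cols[8,16) = 8x8
Op 4 cut(5, 7): punch at orig (13,15); cuts so far [(13, 15), (15, 13)]; region rows[8,16) x cols[8,16) = 8x8
Op 5 cut(1, 5): punch at orig (9,13); cuts so far [(9, 13), (13, 15), (15, 13)]; region rows[8,16) x cols[8,16) = 8x8
Op 6 cut(6, 7): punch at orig (14,15); cuts so far [(9, 13), (13, 15), (14, 15), (15, 13)]; region rows[8,16) x cols[8,16) = 8x8
Unfold 1 (reflect across h@8): 8 holes -> [(0, 13), (1, 15), (2, 15), (6, 13), (9, 13), (13, 15), (14, 15), (15, 13)]
Unfold 2 (reflect across v@8): 16 holes -> [(0, 2), (0, 13), (1, 0), (1, 15), (2, 0), (2, 15), (6, 2), (6, 13), (9, 2), (9, 13), (13, 0), (13, 15), (14, 0), (14, 15), (15, 2), (15, 13)]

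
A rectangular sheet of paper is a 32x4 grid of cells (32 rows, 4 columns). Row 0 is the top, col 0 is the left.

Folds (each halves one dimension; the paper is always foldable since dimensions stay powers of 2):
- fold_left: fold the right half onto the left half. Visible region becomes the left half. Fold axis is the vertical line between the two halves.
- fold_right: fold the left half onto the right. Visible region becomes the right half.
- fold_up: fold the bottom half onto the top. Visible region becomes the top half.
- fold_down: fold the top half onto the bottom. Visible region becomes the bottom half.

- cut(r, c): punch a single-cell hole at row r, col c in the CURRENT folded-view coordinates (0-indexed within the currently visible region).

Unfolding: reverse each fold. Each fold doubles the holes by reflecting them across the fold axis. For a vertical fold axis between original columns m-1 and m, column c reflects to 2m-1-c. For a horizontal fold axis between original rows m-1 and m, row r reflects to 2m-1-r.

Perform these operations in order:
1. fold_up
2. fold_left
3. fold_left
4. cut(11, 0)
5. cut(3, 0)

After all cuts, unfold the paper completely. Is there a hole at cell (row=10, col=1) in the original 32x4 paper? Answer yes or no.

Answer: no

Derivation:
Op 1 fold_up: fold axis h@16; visible region now rows[0,16) x cols[0,4) = 16x4
Op 2 fold_left: fold axis v@2; visible region now rows[0,16) x cols[0,2) = 16x2
Op 3 fold_left: fold axis v@1; visible region now rows[0,16) x cols[0,1) = 16x1
Op 4 cut(11, 0): punch at orig (11,0); cuts so far [(11, 0)]; region rows[0,16) x cols[0,1) = 16x1
Op 5 cut(3, 0): punch at orig (3,0); cuts so far [(3, 0), (11, 0)]; region rows[0,16) x cols[0,1) = 16x1
Unfold 1 (reflect across v@1): 4 holes -> [(3, 0), (3, 1), (11, 0), (11, 1)]
Unfold 2 (reflect across v@2): 8 holes -> [(3, 0), (3, 1), (3, 2), (3, 3), (11, 0), (11, 1), (11, 2), (11, 3)]
Unfold 3 (reflect across h@16): 16 holes -> [(3, 0), (3, 1), (3, 2), (3, 3), (11, 0), (11, 1), (11, 2), (11, 3), (20, 0), (20, 1), (20, 2), (20, 3), (28, 0), (28, 1), (28, 2), (28, 3)]
Holes: [(3, 0), (3, 1), (3, 2), (3, 3), (11, 0), (11, 1), (11, 2), (11, 3), (20, 0), (20, 1), (20, 2), (20, 3), (28, 0), (28, 1), (28, 2), (28, 3)]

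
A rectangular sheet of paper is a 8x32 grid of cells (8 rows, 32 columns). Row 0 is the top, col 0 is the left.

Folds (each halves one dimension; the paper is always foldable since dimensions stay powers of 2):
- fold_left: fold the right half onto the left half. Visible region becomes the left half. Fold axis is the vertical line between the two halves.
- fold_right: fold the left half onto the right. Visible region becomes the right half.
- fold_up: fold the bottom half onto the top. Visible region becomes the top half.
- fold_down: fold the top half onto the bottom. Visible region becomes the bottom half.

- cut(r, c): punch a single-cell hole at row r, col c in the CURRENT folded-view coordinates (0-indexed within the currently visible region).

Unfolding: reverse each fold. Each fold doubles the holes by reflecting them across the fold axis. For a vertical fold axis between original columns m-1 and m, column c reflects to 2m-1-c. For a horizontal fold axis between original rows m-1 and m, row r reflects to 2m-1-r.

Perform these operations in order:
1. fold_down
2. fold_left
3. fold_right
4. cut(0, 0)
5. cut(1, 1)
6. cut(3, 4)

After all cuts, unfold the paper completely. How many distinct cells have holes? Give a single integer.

Op 1 fold_down: fold axis h@4; visible region now rows[4,8) x cols[0,32) = 4x32
Op 2 fold_left: fold axis v@16; visible region now rows[4,8) x cols[0,16) = 4x16
Op 3 fold_right: fold axis v@8; visible region now rows[4,8) x cols[8,16) = 4x8
Op 4 cut(0, 0): punch at orig (4,8); cuts so far [(4, 8)]; region rows[4,8) x cols[8,16) = 4x8
Op 5 cut(1, 1): punch at orig (5,9); cuts so far [(4, 8), (5, 9)]; region rows[4,8) x cols[8,16) = 4x8
Op 6 cut(3, 4): punch at orig (7,12); cuts so far [(4, 8), (5, 9), (7, 12)]; region rows[4,8) x cols[8,16) = 4x8
Unfold 1 (reflect across v@8): 6 holes -> [(4, 7), (4, 8), (5, 6), (5, 9), (7, 3), (7, 12)]
Unfold 2 (reflect across v@16): 12 holes -> [(4, 7), (4, 8), (4, 23), (4, 24), (5, 6), (5, 9), (5, 22), (5, 25), (7, 3), (7, 12), (7, 19), (7, 28)]
Unfold 3 (reflect across h@4): 24 holes -> [(0, 3), (0, 12), (0, 19), (0, 28), (2, 6), (2, 9), (2, 22), (2, 25), (3, 7), (3, 8), (3, 23), (3, 24), (4, 7), (4, 8), (4, 23), (4, 24), (5, 6), (5, 9), (5, 22), (5, 25), (7, 3), (7, 12), (7, 19), (7, 28)]

Answer: 24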